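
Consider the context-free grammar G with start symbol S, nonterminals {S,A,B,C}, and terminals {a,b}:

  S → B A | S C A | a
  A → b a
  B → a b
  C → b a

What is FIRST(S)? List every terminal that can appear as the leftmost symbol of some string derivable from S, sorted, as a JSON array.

FIRST iteration:
pass 1:
  A via A→b a: +{b}
  B via B→a b: +{a}
  C via C→b a: +{b}
  S via S→B A: +{a}
  FIRST(S)={a}  FIRST(A)={b}  FIRST(B)={a}  FIRST(C)={b}
pass 2: done
  FIRST(S)={a}  FIRST(A)={b}  FIRST(B)={a}  FIRST(C)={b}

FIRST(S) = ["a"]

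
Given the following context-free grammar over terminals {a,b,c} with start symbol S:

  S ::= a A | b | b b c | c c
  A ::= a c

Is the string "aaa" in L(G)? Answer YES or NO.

Convert to CNF:
  S -> T0 A | T1 T1 | T2 X3 | b
  A -> T0 T1
  T0 -> a
  T1 -> c
  T2 -> b
  X3 -> T2 T1

CYK table (by increasing span):
  cell(0,0) a: {T0}  orig:{}
  cell(1,1) a: {T0}  orig:{}
  cell(2,2) a: {T0}  orig:{}
  cell(0,1) aa: ∅
  cell(1,2) aa: ∅
  cell(0,2) aaa: ∅

S ∉ T[0,2] ⇒ NO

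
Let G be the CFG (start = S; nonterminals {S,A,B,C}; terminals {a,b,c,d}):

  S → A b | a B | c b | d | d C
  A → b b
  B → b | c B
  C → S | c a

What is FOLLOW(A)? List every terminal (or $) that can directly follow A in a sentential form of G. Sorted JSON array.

Compute FIRST by fixpoint:
pass 1:
  A via A→b b: +{b}
  B via B→b: +{b}
  B via B→c B: +{c}
  C via C→c a: +{c}
  S via S→A b: +{b}
  S via S→a B: +{a}
  S via S→c b: +{c}
  S via S→d: +{d}
  FIRST[S]={a,b,c,d}  FIRST[A]={b}  FIRST[B]={b,c}  FIRST[C]={c}
pass 2:
  C via C→S: +{a,b,d}
  FIRST[S]={a,b,c,d}  FIRST[A]={b}  FIRST[B]={b,c}  FIRST[C]={a,b,c,d}
pass 3: — fixpoint
  FIRST[S]={a,b,c,d}  FIRST[A]={b}  FIRST[B]={b,c}  FIRST[C]={a,b,c,d}

FOLLOW sets:
FOLLOW(S) := {$}
round 1:
  S→A b: FOLLOW(A) ⊇ FIRST(b) = {b}; new: +{b}
  S→a B: FOLLOW(B) ⊇ FOLLOW(S) ⊇ {$}; new: +{$}
  S→d C: FOLLOW(C) ⊇ FOLLOW(S) ⊇ {$}; new: +{$}
  S: {$}  A: {b}  B: {$}  C: {$}
round 2: done
  S: {$}  A: {b}  B: {$}  C: {$}

FOLLOW(A) = ["b"]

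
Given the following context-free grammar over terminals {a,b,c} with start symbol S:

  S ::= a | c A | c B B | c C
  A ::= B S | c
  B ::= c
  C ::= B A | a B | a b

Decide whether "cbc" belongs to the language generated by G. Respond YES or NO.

CNF form of G:
  S -> T2 A | T2 C | T2 X3 | a
  A -> B S | c
  B -> c
  C -> B A | T0 B | T0 T1
  T0 -> a
  T1 -> b
  T2 -> c
  X3 -> B B

Fill CYK table bottom-up:
  cell(0,0) c: {A,B,T2}  orig:{A,B}
  cell(1,1) b: {T1}  orig:{}
  cell(2,2) c: {A,B,T2}  orig:{A,B}
  cell(0,1) cb: ∅
  cell(1,2) bc: ∅
  cell(0,2) cbc: ∅

S ∉ T[0,2] ⇒ NO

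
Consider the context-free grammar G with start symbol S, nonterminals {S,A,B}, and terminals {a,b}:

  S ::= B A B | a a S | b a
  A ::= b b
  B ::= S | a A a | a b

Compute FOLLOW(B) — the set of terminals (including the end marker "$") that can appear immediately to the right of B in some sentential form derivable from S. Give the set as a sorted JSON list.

FIRST iteration:
round 1:
  A via A→b b: +{b}
  B via B→a A a: +{a}
  S via S→B A B: +{a}
  S via S→b a: +{b}
  FIRST(S)={a,b}  FIRST(A)={b}  FIRST(B)={a}
round 2:
  B via B→S: +{b}
  FIRST(S)={a,b}  FIRST(A)={b}  FIRST(B)={a,b}
round 3: — fixpoint
  FIRST(S)={a,b}  FIRST(A)={b}  FIRST(B)={a,b}

Compute FOLLOW by fixpoint:
FOLLOW(S) := {$}
pass 1:
  B→a A a: FOLLOW(A) ⊇ FIRST(a) = {a}; new: +{a}
  S→B A B: FOLLOW(B) ⊇ FIRST(A) = {b}; new: +{b}
  S→B A B: FOLLOW(A) ⊇ FIRST(B) = {a,b}; new: +{b}
  S→B A B: FOLLOW(B) ⊇ FOLLOW(S) ⊇ {$}; new: +{$}
  FOLLOW[S]={$}  FOLLOW[A]={a,b}  FOLLOW[B]={$,b}
pass 2:
  B→S: FOLLOW(S) ⊇ FOLLOW(B) ⊇ {$,b}; new: +{b}
  FOLLOW[S]={$,b}  FOLLOW[A]={a,b}  FOLLOW[B]={$,b}
pass 3: done
  FOLLOW[S]={$,b}  FOLLOW[A]={a,b}  FOLLOW[B]={$,b}

FOLLOW(B) = ["$", "b"]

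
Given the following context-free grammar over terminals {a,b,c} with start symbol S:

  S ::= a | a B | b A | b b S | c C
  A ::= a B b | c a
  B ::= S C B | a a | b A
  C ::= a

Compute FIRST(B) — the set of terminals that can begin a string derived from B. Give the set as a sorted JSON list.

FIRST iteration:
pass 1:
  A via A→a B b: +{a}
  A via A→c a: +{c}
  B via B→a a: +{a}
  B via B→b A: +{b}
  C via C→a: +{a}
  S via S→a: +{a}
  S via S→b A: +{b}
  S via S→c C: +{c}
  FIRST[S]={a,b,c}  FIRST[A]={a,c}  FIRST[B]={a,b}  FIRST[C]={a}
pass 2:
  B via B→S C B: +{c}
  FIRST[S]={a,b,c}  FIRST[A]={a,c}  FIRST[B]={a,b,c}  FIRST[C]={a}
pass 3: done
  FIRST[S]={a,b,c}  FIRST[A]={a,c}  FIRST[B]={a,b,c}  FIRST[C]={a}

FIRST(B) = ["a", "b", "c"]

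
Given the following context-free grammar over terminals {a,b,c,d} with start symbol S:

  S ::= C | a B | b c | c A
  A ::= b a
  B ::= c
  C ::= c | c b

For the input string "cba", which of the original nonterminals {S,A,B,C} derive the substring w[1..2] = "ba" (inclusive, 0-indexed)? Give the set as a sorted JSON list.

Convert to CNF:
  S -> T0 T2 | T1 B | T2 A | T2 T0 | c
  A -> T0 T1
  B -> c
  C -> T2 T0 | c
  T0 -> b
  T1 -> a
  T2 -> c

CYK fill — only the sub-triangle for w[1..2]:
  cell(1,1) b: {T0}  orig:{}
  cell(2,2) a: {T1}  orig:{}
  cell(1,2) ba: {A}

Original NTs in T[1,2] deriving "ba": ["A"]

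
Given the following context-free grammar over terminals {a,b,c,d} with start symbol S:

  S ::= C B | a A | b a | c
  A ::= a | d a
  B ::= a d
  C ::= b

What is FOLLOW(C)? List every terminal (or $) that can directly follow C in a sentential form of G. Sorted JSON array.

FIRST iteration:
pass 1:
  A via A→a: +{a}
  A via A→d a: +{d}
  B via B→a d: +{a}
  C via C→b: +{b}
  S via S→C B: +{b}
  S via S→a A: +{a}
  S via S→c: +{c}
  S: {a,b,c}  A: {a,d}  B: {a}  C: {b}
pass 2: done
  S: {a,b,c}  A: {a,d}  B: {a}  C: {b}

Compute FOLLOW by fixpoint:
seed FOLLOW(S) with $
pass 1:
  S→C B: FOLLOW(C) ⊇ FIRST(B) = {a}; new: +{a}
  S→C B: FOLLOW(B) ⊇ FOLLOW(S) ⊇ {$}; new: +{$}
  S→a A: FOLLOW(A) ⊇ FOLLOW(S) ⊇ {$}; new: +{$}
  FOLLOW(S)={$}  FOLLOW(A)={$}  FOLLOW(B)={$}  FOLLOW(C)={a}
pass 2: (stable)
  FOLLOW(S)={$}  FOLLOW(A)={$}  FOLLOW(B)={$}  FOLLOW(C)={a}

FOLLOW(C) = ["a"]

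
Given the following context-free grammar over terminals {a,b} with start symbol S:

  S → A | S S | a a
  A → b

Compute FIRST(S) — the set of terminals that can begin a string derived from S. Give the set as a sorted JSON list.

Compute FIRST by fixpoint:
pass 1:
  A via A→b: +{b}
  S via S→A: +{b}
  S via S→a a: +{a}
  FIRST[S]={a,b}  FIRST[A]={b}
pass 2: (no change)
  FIRST[S]={a,b}  FIRST[A]={b}

FIRST(S) = ["a", "b"]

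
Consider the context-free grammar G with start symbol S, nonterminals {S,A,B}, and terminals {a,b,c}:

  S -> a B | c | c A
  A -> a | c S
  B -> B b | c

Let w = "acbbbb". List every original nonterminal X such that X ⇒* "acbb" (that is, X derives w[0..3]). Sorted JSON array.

CNF form of G:
  S -> T0 A | T2 B | c
  A -> T0 S | a
  B -> B T1 | c
  T0 -> c
  T1 -> b
  T2 -> a

CYK fill — only the sub-triangle for w[0..3]:
  T[0,0] 'a' = {A,T2}  orig:{A}
  T[1,1] 'c' = {B,S,T0}  orig:{B,S}
  T[2,2] 'b' = {T1}  orig:{}
  T[3,3] 'b' = {T1}  orig:{}
  T[0,1] 'ac' = {S}
  T[1,2] 'cb' = {B}
  T[2,3] 'bb' = ∅
  T[0,2] 'acb' = {S}
  T[1,3] 'cbb' = {B}
  T[0,3] 'acbb' = {S}

Original NTs in T[0,3] deriving "acbb": ["S"]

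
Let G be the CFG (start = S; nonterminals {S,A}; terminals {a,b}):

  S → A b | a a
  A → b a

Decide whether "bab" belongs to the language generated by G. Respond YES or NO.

CNF form of G:
  S -> A T0 | T1 T1
  A -> T0 T1
  T0 -> b
  T1 -> a

CYK fill:
  [0..0]={T0}  "b"  orig:{}
  [1..1]={T1}  "a"  orig:{}
  [2..2]={T0}  "b"  orig:{}
  [0..1]={A}  "ba"
  [1..2]=∅  "ab"
  [0..2]={S}  "bab"

S ∈ T[0,2] ⇒ YES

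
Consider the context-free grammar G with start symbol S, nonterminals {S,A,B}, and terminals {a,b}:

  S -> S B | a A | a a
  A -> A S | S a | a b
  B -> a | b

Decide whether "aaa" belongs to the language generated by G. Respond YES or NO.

CNF form of G:
  S -> S B | T0 A | T0 T0
  A -> A S | S T0 | T0 T1
  B -> a | b
  T0 -> a
  T1 -> b

CYK fill:
  T[0,0] 'a' = {B,T0}  orig:{B}
  T[1,1] 'a' = {B,T0}  orig:{B}
  T[2,2] 'a' = {B,T0}  orig:{B}
  T[0,1] 'aa' = {S}
  T[1,2] 'aa' = {S}
  T[0,2] 'aaa' = {A,S}

S ∈ T[0,2] ⇒ YES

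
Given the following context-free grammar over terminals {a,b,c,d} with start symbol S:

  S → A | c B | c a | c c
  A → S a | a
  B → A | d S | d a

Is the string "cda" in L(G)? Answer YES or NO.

Convert to CNF:
  S -> S T0 | T2 B | T2 T0 | T2 T2 | a
  A -> S T0 | a
  B -> S T0 | T1 S | T1 T0 | a
  T0 -> a
  T1 -> d
  T2 -> c

CYK table (by increasing span):
  [0..0]={T2}  "c"  orig:{}
  [1..1]={T1}  "d"  orig:{}
  [2..2]={A,B,S,T0}  "a"  orig:{A,B,S}
  [0..1]=∅  "cd"
  [1..2]={B}  "da"
  [0..2]={S}  "cda"

S ∈ T[0,2] ⇒ YES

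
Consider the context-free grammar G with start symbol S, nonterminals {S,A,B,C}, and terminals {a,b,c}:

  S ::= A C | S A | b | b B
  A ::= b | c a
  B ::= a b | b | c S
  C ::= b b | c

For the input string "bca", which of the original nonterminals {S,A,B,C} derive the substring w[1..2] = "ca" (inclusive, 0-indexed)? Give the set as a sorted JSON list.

Convert to CNF:
  S -> A C | S A | T2 B | b
  A -> T0 T1 | b
  B -> T0 S | T1 T2 | b
  C -> T2 T2 | c
  T0 -> c
  T1 -> a
  T2 -> b

Fill CYK table bottom-up — only the sub-triangle for w[1..2]:
  T[1,1] 'c' = {C,T0}  orig:{C}
  T[2,2] 'a' = {T1}  orig:{}
  T[1,2] 'ca' = {A}

Original NTs in T[1,2] deriving "ca": ["A"]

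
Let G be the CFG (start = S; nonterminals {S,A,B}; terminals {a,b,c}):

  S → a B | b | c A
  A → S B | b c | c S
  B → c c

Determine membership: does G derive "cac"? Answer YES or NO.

Convert to CNF:
  S -> T1 A | T2 B | b
  A -> S B | T0 T1 | T1 S
  B -> T1 T1
  T0 -> b
  T1 -> c
  T2 -> a

CYK table (by increasing span):
  T[0,0] 'c' = {T1}  orig:{}
  T[1,1] 'a' = {T2}  orig:{}
  T[2,2] 'c' = {T1}  orig:{}
  T[0,1] 'ca' = ∅
  T[1,2] 'ac' = ∅
  T[0,2] 'cac' = ∅

S ∉ T[0,2] ⇒ NO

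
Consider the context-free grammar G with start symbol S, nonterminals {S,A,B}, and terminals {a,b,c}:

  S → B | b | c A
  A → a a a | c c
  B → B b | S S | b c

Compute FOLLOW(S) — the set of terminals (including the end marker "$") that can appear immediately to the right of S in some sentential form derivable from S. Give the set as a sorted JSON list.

Compute FIRST by fixpoint:
pass 1:
  A via A→a a a: +{a}
  A via A→c c: +{c}
  B via B→b c: +{b}
  S via S→B: +{b}
  S via S→c A: +{c}
  FIRST(S)={b,c}  FIRST(A)={a,c}  FIRST(B)={b}
pass 2:
  B via B→S S: +{c}
  FIRST(S)={b,c}  FIRST(A)={a,c}  FIRST(B)={b,c}
pass 3: done
  FIRST(S)={b,c}  FIRST(A)={a,c}  FIRST(B)={b,c}

FOLLOW iteration:
seed FOLLOW(S) with $
pass 1:
  B→B b: FOLLOW(B) ⊇ FIRST(b) = {b}; new: +{b}
  B→S S: FOLLOW(S) ⊇ FIRST(S) = {b,c}; new: +{b,c}
  S→B: FOLLOW(B) ⊇ FOLLOW(S) ⊇ {$,b,c}; new: +{$,c}
  S→c A: FOLLOW(A) ⊇ FOLLOW(S) ⊇ {$,b,c}; new: +{$,b,c}
  FOLLOW(S)={$,b,c}  FOLLOW(A)={$,b,c}  FOLLOW(B)={$,b,c}
pass 2: (no change)
  FOLLOW(S)={$,b,c}  FOLLOW(A)={$,b,c}  FOLLOW(B)={$,b,c}

FOLLOW(S) = ["$", "b", "c"]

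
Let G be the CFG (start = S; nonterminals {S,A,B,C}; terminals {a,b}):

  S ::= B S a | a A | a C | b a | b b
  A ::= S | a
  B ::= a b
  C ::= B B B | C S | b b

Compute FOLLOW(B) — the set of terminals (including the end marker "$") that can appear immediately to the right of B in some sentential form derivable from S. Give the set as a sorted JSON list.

FIRST sets, iterate to fixpoint:
pass 1:
  A via A→a: +{a}
  B via B→a b: +{a}
  C via C→B B B: +{a}
  C via C→b b: +{b}
  S via S→B S a: +{a}
  S via S→b a: +{b}
  S: {a,b}  A: {a}  B: {a}  C: {a,b}
pass 2:
  A via A→S: +{b}
  S: {a,b}  A: {a,b}  B: {a}  C: {a,b}
pass 3: (stable)
  S: {a,b}  A: {a,b}  B: {a}  C: {a,b}

FOLLOW sets:
initialize: $ ∈ FOLLOW(S)
iter 1:
  C→B B B: FOLLOW(B) ⊇ FIRST(B) = {a}; new: +{a}
  C→C S: FOLLOW(C) ⊇ FIRST(S) = {a,b}; new: +{a,b}
  C→C S: FOLLOW(S) ⊇ FOLLOW(C) ⊇ {a,b}; new: +{a,b}
  S→B S a: FOLLOW(B) ⊇ FIRST(S) = {a,b}; new: +{b}
  S→a A: FOLLOW(A) ⊇ FOLLOW(S) ⊇ {$,a,b}; new: +{$,a,b}
  S→a C: FOLLOW(C) ⊇ FOLLOW(S) ⊇ {$,a,b}; new: +{$}
  FOLLOW(S)={$,a,b}  FOLLOW(A)={$,a,b}  FOLLOW(B)={a,b}  FOLLOW(C)={$,a,b}
iter 2:
  C→B B B: FOLLOW(B) ⊇ FOLLOW(C) ⊇ {$,a,b}; new: +{$}
  FOLLOW(S)={$,a,b}  FOLLOW(A)={$,a,b}  FOLLOW(B)={$,a,b}  FOLLOW(C)={$,a,b}
iter 3: done
  FOLLOW(S)={$,a,b}  FOLLOW(A)={$,a,b}  FOLLOW(B)={$,a,b}  FOLLOW(C)={$,a,b}

FOLLOW(B) = ["$", "a", "b"]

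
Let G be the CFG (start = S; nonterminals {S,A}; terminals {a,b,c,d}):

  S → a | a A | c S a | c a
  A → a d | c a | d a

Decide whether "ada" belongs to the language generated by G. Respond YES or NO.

CNF form of G:
  S -> T0 A | T2 T0 | T2 X3 | a
  A -> T0 T1 | T1 T0 | T2 T0
  T0 -> a
  T1 -> d
  T2 -> c
  X3 -> S T0

CYK fill:
  T[0,0] 'a' = {S,T0}  orig:{S}
  T[1,1] 'd' = {T1}  orig:{}
  T[2,2] 'a' = {S,T0}  orig:{S}
  T[0,1] 'ad' = {A}
  T[1,2] 'da' = {A}
  T[0,2] 'ada' = {S}

S ∈ T[0,2] ⇒ YES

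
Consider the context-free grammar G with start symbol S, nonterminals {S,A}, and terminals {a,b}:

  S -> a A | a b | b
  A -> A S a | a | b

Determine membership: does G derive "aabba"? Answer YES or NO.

Convert to CNF:
  S -> T0 A | T0 T1 | b
  A -> A X2 | a | b
  T0 -> a
  T1 -> b
  X2 -> S T0

Fill CYK table bottom-up:
  cell(0,0) a: {A,T0}  orig:{A}
  cell(1,1) a: {A,T0}  orig:{A}
  cell(2,2) b: {A,S,T1}  orig:{A,S}
  cell(3,3) b: {A,S,T1}  orig:{A,S}
  cell(4,4) a: {A,T0}  orig:{A}
  cell(0,1) aa: {S}
  cell(1,2) ab: {S}
  cell(2,3) bb: ∅
  cell(3,4) ba: {X2}  orig:{}
  cell(0,2) aab: ∅
  cell(1,3) abb: ∅
  cell(2,4) bba: {A}
  cell(0,3) aabb: ∅
  cell(1,4) abba: {S}
  cell(0,4) aabba: ∅

S ∉ T[0,4] ⇒ NO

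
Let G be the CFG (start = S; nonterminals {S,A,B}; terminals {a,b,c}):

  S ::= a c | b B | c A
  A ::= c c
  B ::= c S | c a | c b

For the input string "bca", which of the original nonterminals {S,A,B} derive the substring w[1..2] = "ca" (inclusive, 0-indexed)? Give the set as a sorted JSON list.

Convert to CNF:
  S -> T0 A | T1 T0 | T2 B
  A -> T0 T0
  B -> T0 S | T0 T1 | T0 T2
  T0 -> c
  T1 -> a
  T2 -> b

CYK fill, restricted to cells inside w[1..2]:
  [1..1]={T0}  "c"  orig:{}
  [2..2]={T1}  "a"  orig:{}
  [1..2]={B}  "ca"

Original NTs in T[1,2] deriving "ca": ["B"]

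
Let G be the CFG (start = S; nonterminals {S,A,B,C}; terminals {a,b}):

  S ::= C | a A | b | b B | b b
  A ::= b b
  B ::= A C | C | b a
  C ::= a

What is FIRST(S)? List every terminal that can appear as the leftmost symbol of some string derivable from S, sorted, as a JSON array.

Compute FIRST by fixpoint:
[1]
  A via A→b b: +{b}
  B via B→A C: +{b}
  C via C→a: +{a}
  S via S→C: +{a}
  S via S→b: +{b}
  FIRST(S)={a,b}  FIRST(A)={b}  FIRST(B)={b}  FIRST(C)={a}
[2]
  B via B→C: +{a}
  FIRST(S)={a,b}  FIRST(A)={b}  FIRST(B)={a,b}  FIRST(C)={a}
[3] done
  FIRST(S)={a,b}  FIRST(A)={b}  FIRST(B)={a,b}  FIRST(C)={a}

FIRST(S) = ["a", "b"]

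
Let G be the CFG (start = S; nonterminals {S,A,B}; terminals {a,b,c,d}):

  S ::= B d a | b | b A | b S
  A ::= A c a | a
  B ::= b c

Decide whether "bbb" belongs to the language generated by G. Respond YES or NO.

CNF form of G:
  S -> B X5 | T2 A | T2 S | b
  A -> A X4 | a
  B -> T2 T0
  T0 -> c
  T1 -> a
  T2 -> b
  T3 -> d
  X4 -> T0 T1
  X5 -> T3 T1

Fill CYK table bottom-up:
  [0..0]={S,T2}  "b"  orig:{S}
  [1..1]={S,T2}  "b"  orig:{S}
  [2..2]={S,T2}  "b"  orig:{S}
  [0..1]={S}  "bb"
  [1..2]={S}  "bb"
  [0..2]={S}  "bbb"

S ∈ T[0,2] ⇒ YES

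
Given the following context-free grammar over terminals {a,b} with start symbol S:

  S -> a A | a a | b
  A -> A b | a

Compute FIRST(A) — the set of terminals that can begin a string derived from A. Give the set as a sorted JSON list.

Compute FIRST by fixpoint:
pass 1:
  A via A→a: +{a}
  S via S→a A: +{a}
  S via S→b: +{b}
  S: {a,b}  A: {a}
pass 2: — fixpoint
  S: {a,b}  A: {a}

FIRST(A) = ["a"]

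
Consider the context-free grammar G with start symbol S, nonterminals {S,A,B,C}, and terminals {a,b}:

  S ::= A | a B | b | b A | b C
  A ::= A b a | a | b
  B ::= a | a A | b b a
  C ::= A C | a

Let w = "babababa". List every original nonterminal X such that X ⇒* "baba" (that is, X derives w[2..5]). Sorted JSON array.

Convert to CNF:
  S -> A X4 | T0 A | T0 C | T1 B | a | b
  A -> A X2 | a | b
  B -> T0 X3 | T1 A | a
  C -> A C | a
  T0 -> b
  T1 -> a
  X2 -> T0 T1
  X3 -> T0 T1
  X4 -> T0 T1

CYK table (by increasing span) — only the sub-triangle for w[2..5]:
  cell(2,2) b: {A,S,T0}  orig:{A,S}
  cell(3,3) a: {A,B,C,S,T1}  orig:{A,B,C,S}
  cell(4,4) b: {A,S,T0}  orig:{A,S}
  cell(5,5) a: {A,B,C,S,T1}  orig:{A,B,C,S}
  cell(2,3) ba: {C,S,X2,X3,X4}  orig:{C,S}
  cell(3,4) ab: {B}
  cell(4,5) ba: {C,S,X2,X3,X4}  orig:{C,S}
  cell(2,4) bab: ∅
  cell(3,5) aba: {A,C,S}
  cell(2,5) baba: {C,S}

Original NTs in T[2,5] deriving "baba": ["C", "S"]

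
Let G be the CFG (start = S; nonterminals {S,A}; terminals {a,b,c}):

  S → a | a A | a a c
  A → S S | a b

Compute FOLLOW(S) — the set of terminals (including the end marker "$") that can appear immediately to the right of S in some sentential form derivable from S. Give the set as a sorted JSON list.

Compute FIRST by fixpoint:
[1]
  A via A→a b: +{a}
  S via S→a: +{a}
  S: {a}  A: {a}
[2] done
  S: {a}  A: {a}

Compute FOLLOW by fixpoint:
seed FOLLOW(S) with $
pass 1:
  A→S S: FOLLOW(S) ⊇ FIRST(S) = {a}; new: +{a}
  S→a A: FOLLOW(A) ⊇ FOLLOW(S) ⊇ {$,a}; new: +{$,a}
  S: {$,a}  A: {$,a}
pass 2: (no change)
  S: {$,a}  A: {$,a}

FOLLOW(S) = ["$", "a"]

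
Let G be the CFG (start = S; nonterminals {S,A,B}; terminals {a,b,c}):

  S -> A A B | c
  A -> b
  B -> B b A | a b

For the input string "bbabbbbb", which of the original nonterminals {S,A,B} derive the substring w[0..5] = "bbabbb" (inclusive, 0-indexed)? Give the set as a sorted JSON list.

Convert to CNF:
  S -> A X3 | c
  A -> b
  B -> B X2 | T1 T0
  T0 -> b
  T1 -> a
  X2 -> T0 A
  X3 -> A B

Fill CYK table bottom-up, restricted to cells inside w[0..5]:
  [0..0]={A,T0}  "b"  orig:{A}
  [1..1]={A,T0}  "b"  orig:{A}
  [2..2]={T1}  "a"  orig:{}
  [3..3]={A,T0}  "b"  orig:{A}
  [4..4]={A,T0}  "b"  orig:{A}
  [5..5]={A,T0}  "b"  orig:{A}
  [0..1]={X2}  "bb"  orig:{}
  [1..2]=∅  "ba"
  [2..3]={B}  "ab"
  [3..4]={X2}  "bb"  orig:{}
  [4..5]={X2}  "bb"  orig:{}
  [0..2]=∅  "bba"
  [1..3]={X3}  "bab"  orig:{}
  [2..4]=∅  "abb"
  [3..5]=∅  "bbb"
  [0..3]={S}  "bbab"
  [1..4]=∅  "babb"
  [2..5]={B}  "abbb"
  [0..4]=∅  "bbabb"
  [1..5]={X3}  "babbb"  orig:{}
  [0..5]={S}  "bbabbb"

Original NTs in T[0,5] deriving "bbabbb": ["S"]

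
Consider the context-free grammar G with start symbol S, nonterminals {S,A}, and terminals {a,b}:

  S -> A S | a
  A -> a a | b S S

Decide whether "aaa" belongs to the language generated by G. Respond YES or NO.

Convert to CNF:
  S -> A S | a
  A -> T0 T0 | T1 X2
  T0 -> a
  T1 -> b
  X2 -> S S

Fill CYK table bottom-up:
  T[0,0] 'a' = {S,T0}  orig:{S}
  T[1,1] 'a' = {S,T0}  orig:{S}
  T[2,2] 'a' = {S,T0}  orig:{S}
  T[0,1] 'aa' = {A,X2}  orig:{A}
  T[1,2] 'aa' = {A,X2}  orig:{A}
  T[0,2] 'aaa' = {S}

S ∈ T[0,2] ⇒ YES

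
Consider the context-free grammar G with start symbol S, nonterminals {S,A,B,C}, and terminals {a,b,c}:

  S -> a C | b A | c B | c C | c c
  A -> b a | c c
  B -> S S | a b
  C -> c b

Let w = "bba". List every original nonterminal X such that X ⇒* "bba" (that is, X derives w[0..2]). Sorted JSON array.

CNF form of G:
  S -> T0 A | T1 C | T2 B | T2 C | T2 T2
  A -> T0 T1 | T2 T2
  B -> S S | T1 T0
  C -> T2 T0
  T0 -> b
  T1 -> a
  T2 -> c

Fill CYK table bottom-up, restricted to cells inside w[0..2]:
  T[0,0] 'b' = {T0}  orig:{}
  T[1,1] 'b' = {T0}  orig:{}
  T[2,2] 'a' = {T1}  orig:{}
  T[0,1] 'bb' = ∅
  T[1,2] 'ba' = {A}
  T[0,2] 'bba' = {S}

Original NTs in T[0,2] deriving "bba": ["S"]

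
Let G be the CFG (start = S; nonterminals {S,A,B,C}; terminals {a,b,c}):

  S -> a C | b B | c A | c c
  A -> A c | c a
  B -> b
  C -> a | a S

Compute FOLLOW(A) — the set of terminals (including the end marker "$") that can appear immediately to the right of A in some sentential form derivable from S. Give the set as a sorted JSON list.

FIRST iteration:
pass 1:
  A via A→c a: +{c}
  B via B→b: +{b}
  C via C→a: +{a}
  S via S→a C: +{a}
  S via S→b B: +{b}
  S via S→c A: +{c}
  FIRST(S)={a,b,c}  FIRST(A)={c}  FIRST(B)={b}  FIRST(C)={a}
pass 2: — fixpoint
  FIRST(S)={a,b,c}  FIRST(A)={c}  FIRST(B)={b}  FIRST(C)={a}

FOLLOW iteration:
FOLLOW(S) := {$}
round 1:
  A→A c: FOLLOW(A) ⊇ FIRST(c) = {c}; new: +{c}
  S→a C: FOLLOW(C) ⊇ FOLLOW(S) ⊇ {$}; new: +{$}
  S→b B: FOLLOW(B) ⊇ FOLLOW(S) ⊇ {$}; new: +{$}
  S→c A: FOLLOW(A) ⊇ FOLLOW(S) ⊇ {$}; new: +{$}
  S: {$}  A: {$,c}  B: {$}  C: {$}
round 2: (no change)
  S: {$}  A: {$,c}  B: {$}  C: {$}

FOLLOW(A) = ["$", "c"]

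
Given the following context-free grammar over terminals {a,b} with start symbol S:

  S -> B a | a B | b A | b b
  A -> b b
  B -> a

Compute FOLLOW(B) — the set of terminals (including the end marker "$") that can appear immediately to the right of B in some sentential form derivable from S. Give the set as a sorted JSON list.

Compute FIRST by fixpoint:
round 1:
  A via A→b b: +{b}
  B via B→a: +{a}
  S via S→B a: +{a}
  S via S→b A: +{b}
  FIRST(S)={a,b}  FIRST(A)={b}  FIRST(B)={a}
round 2: (stable)
  FIRST(S)={a,b}  FIRST(A)={b}  FIRST(B)={a}

Compute FOLLOW by fixpoint:
initialize: $ ∈ FOLLOW(S)
[1]
  S→B a: FOLLOW(B) ⊇ FIRST(a) = {a}; new: +{a}
  S→a B: FOLLOW(B) ⊇ FOLLOW(S) ⊇ {$}; new: +{$}
  S→b A: FOLLOW(A) ⊇ FOLLOW(S) ⊇ {$}; new: +{$}
  S: {$}  A: {$}  B: {$,a}
[2] done
  S: {$}  A: {$}  B: {$,a}

FOLLOW(B) = ["$", "a"]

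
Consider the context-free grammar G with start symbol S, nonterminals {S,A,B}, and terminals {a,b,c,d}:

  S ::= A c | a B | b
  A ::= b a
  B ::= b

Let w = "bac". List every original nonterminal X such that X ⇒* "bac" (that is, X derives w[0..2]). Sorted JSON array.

CNF form of G:
  S -> A T2 | T1 B | b
  A -> T0 T1
  B -> b
  T0 -> b
  T1 -> a
  T2 -> c

Fill CYK table bottom-up, restricted to cells inside w[0..2]:
  [0..0]={B,S,T0}  "b"  orig:{B,S}
  [1..1]={T1}  "a"  orig:{}
  [2..2]={T2}  "c"  orig:{}
  [0..1]={A}  "ba"
  [1..2]=∅  "ac"
  [0..2]={S}  "bac"

Original NTs in T[0,2] deriving "bac": ["S"]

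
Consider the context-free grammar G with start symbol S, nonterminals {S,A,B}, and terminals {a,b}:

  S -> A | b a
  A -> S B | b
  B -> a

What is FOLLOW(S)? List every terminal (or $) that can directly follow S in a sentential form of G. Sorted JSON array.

Compute FIRST by fixpoint:
round 1:
  A via A→b: +{b}
  B via B→a: +{a}
  S via S→A: +{b}
  FIRST(S)={b}  FIRST(A)={b}  FIRST(B)={a}
round 2: (no change)
  FIRST(S)={b}  FIRST(A)={b}  FIRST(B)={a}

Compute FOLLOW by fixpoint:
initialize: $ ∈ FOLLOW(S)
round 1:
  A→S B: FOLLOW(S) ⊇ FIRST(B) = {a}; new: +{a}
  S→A: FOLLOW(A) ⊇ FOLLOW(S) ⊇ {$,a}; new: +{$,a}
  FOLLOW(S)={$,a}  FOLLOW(A)={$,a}  FOLLOW(B)={}
round 2:
  A→S B: FOLLOW(B) ⊇ FOLLOW(A) ⊇ {$,a}; new: +{$,a}
  FOLLOW(S)={$,a}  FOLLOW(A)={$,a}  FOLLOW(B)={$,a}
round 3: — fixpoint
  FOLLOW(S)={$,a}  FOLLOW(A)={$,a}  FOLLOW(B)={$,a}

FOLLOW(S) = ["$", "a"]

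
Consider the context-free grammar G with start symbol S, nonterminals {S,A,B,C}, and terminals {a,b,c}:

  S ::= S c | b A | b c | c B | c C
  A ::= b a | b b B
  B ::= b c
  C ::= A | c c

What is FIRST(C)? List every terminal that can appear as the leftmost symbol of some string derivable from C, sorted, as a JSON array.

Compute FIRST by fixpoint:
round 1:
  A via A→b a: +{b}
  B via B→b c: +{b}
  C via C→A: +{b}
  C via C→c c: +{c}
  S via S→b A: +{b}
  S via S→c B: +{c}
  FIRST[S]={b,c}  FIRST[A]={b}  FIRST[B]={b}  FIRST[C]={b,c}
round 2: done
  FIRST[S]={b,c}  FIRST[A]={b}  FIRST[B]={b}  FIRST[C]={b,c}

FIRST(C) = ["b", "c"]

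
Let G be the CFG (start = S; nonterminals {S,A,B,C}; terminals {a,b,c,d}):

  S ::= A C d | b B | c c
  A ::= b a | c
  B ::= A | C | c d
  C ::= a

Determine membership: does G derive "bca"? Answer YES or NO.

Convert to CNF:
  S -> A X4 | T0 B | T2 T2
  A -> T0 T1 | c
  B -> T0 T1 | T2 T3 | a | c
  C -> a
  T0 -> b
  T1 -> a
  T2 -> c
  T3 -> d
  X4 -> C T3

CYK fill:
  cell(0,0) b: {T0}  orig:{}
  cell(1,1) c: {A,B,T2}  orig:{A,B}
  cell(2,2) a: {B,C,T1}  orig:{B,C}
  cell(0,1) bc: {S}
  cell(1,2) ca: ∅
  cell(0,2) bca: ∅

S ∉ T[0,2] ⇒ NO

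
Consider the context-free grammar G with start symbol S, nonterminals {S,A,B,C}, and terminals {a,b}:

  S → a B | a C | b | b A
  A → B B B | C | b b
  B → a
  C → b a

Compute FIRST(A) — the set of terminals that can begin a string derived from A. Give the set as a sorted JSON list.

FIRST sets, iterate to fixpoint:
iter 1:
  A via A→b b: +{b}
  B via B→a: +{a}
  C via C→b a: +{b}
  S via S→a B: +{a}
  S via S→b: +{b}
  FIRST[S]={a,b}  FIRST[A]={b}  FIRST[B]={a}  FIRST[C]={b}
iter 2:
  A via A→B B B: +{a}
  FIRST[S]={a,b}  FIRST[A]={a,b}  FIRST[B]={a}  FIRST[C]={b}
iter 3: (no change)
  FIRST[S]={a,b}  FIRST[A]={a,b}  FIRST[B]={a}  FIRST[C]={b}

FIRST(A) = ["a", "b"]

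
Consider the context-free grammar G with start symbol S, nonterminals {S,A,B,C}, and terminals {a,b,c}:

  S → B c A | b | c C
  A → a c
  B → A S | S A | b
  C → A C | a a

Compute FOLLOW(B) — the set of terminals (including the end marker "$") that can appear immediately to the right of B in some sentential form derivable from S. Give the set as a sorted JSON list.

FIRST iteration:
[1]
  A via A→a c: +{a}
  B via B→A S: +{a}
  B via B→b: +{b}
  C via C→A C: +{a}
  S via S→B c A: +{a,b}
  S via S→c C: +{c}
  FIRST(S)={a,b,c}  FIRST(A)={a}  FIRST(B)={a,b}  FIRST(C)={a}
[2]
  B via B→S A: +{c}
  FIRST(S)={a,b,c}  FIRST(A)={a}  FIRST(B)={a,b,c}  FIRST(C)={a}
[3] (stable)
  FIRST(S)={a,b,c}  FIRST(A)={a}  FIRST(B)={a,b,c}  FIRST(C)={a}

FOLLOW iteration:
initialize: $ ∈ FOLLOW(S)
pass 1:
  B→A S: FOLLOW(A) ⊇ FIRST(S) = {a,b,c}; new: +{a,b,c}
  B→S A: FOLLOW(S) ⊇ FIRST(A) = {a}; new: +{a}
  S→B c A: FOLLOW(B) ⊇ FIRST(c) = {c}; new: +{c}
  S→B c A: FOLLOW(A) ⊇ FOLLOW(S) ⊇ {$,a}; new: +{$}
  S→c C: FOLLOW(C) ⊇ FOLLOW(S) ⊇ {$,a}; new: +{$,a}
  FOLLOW[S]={$,a}  FOLLOW[A]={$,a,b,c}  FOLLOW[B]={c}  FOLLOW[C]={$,a}
pass 2:
  B→A S: FOLLOW(S) ⊇ FOLLOW(B) ⊇ {c}; new: +{c}
  S→c C: FOLLOW(C) ⊇ FOLLOW(S) ⊇ {$,a,c}; new: +{c}
  FOLLOW[S]={$,a,c}  FOLLOW[A]={$,a,b,c}  FOLLOW[B]={c}  FOLLOW[C]={$,a,c}
pass 3: done
  FOLLOW[S]={$,a,c}  FOLLOW[A]={$,a,b,c}  FOLLOW[B]={c}  FOLLOW[C]={$,a,c}

FOLLOW(B) = ["c"]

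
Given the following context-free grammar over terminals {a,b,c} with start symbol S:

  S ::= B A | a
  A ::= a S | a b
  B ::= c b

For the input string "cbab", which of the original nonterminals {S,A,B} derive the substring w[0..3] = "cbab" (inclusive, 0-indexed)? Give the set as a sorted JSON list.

Convert to CNF:
  S -> B A | a
  A -> T0 S | T0 T1
  B -> T2 T1
  T0 -> a
  T1 -> b
  T2 -> c

Fill CYK table bottom-up (cells [i..j] with 0 ≤ i ≤ j ≤ 3 only):
  cell(0,0) c: {T2}  orig:{}
  cell(1,1) b: {T1}  orig:{}
  cell(2,2) a: {S,T0}  orig:{S}
  cell(3,3) b: {T1}  orig:{}
  cell(0,1) cb: {B}
  cell(1,2) ba: ∅
  cell(2,3) ab: {A}
  cell(0,2) cba: ∅
  cell(1,3) bab: ∅
  cell(0,3) cbab: {S}

Original NTs in T[0,3] deriving "cbab": ["S"]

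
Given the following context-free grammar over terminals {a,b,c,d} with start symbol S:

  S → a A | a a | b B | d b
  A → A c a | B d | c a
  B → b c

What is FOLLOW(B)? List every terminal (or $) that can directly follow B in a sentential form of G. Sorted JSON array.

FIRST iteration:
round 1:
  A via A→c a: +{c}
  B via B→b c: +{b}
  S via S→a A: +{a}
  S via S→b B: +{b}
  S via S→d b: +{d}
  S: {a,b,d}  A: {c}  B: {b}
round 2:
  A via A→B d: +{b}
  S: {a,b,d}  A: {b,c}  B: {b}
round 3: done
  S: {a,b,d}  A: {b,c}  B: {b}

FOLLOW iteration:
seed FOLLOW(S) with $
round 1:
  A→A c a: FOLLOW(A) ⊇ FIRST(c) = {c}; new: +{c}
  A→B d: FOLLOW(B) ⊇ FIRST(d) = {d}; new: +{d}
  S→a A: FOLLOW(A) ⊇ FOLLOW(S) ⊇ {$}; new: +{$}
  S→b B: FOLLOW(B) ⊇ FOLLOW(S) ⊇ {$}; new: +{$}
  FOLLOW[S]={$}  FOLLOW[A]={$,c}  FOLLOW[B]={$,d}
round 2: done
  FOLLOW[S]={$}  FOLLOW[A]={$,c}  FOLLOW[B]={$,d}

FOLLOW(B) = ["$", "d"]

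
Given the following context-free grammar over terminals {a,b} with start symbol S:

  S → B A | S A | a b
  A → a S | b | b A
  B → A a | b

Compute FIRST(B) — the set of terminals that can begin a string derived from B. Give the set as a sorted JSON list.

Compute FIRST by fixpoint:
pass 1:
  A via A→a S: +{a}
  A via A→b: +{b}
  B via B→A a: +{a,b}
  S via S→B A: +{a,b}
  FIRST(S)={a,b}  FIRST(A)={a,b}  FIRST(B)={a,b}
pass 2: (no change)
  FIRST(S)={a,b}  FIRST(A)={a,b}  FIRST(B)={a,b}

FIRST(B) = ["a", "b"]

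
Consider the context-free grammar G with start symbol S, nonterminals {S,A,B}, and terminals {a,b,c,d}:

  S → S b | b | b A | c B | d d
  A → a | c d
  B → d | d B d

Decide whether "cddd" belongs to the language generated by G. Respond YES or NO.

CNF form of G:
  S -> S T2 | T0 B | T1 T1 | T2 A | b
  A -> T0 T1 | a
  B -> T1 X3 | d
  T0 -> c
  T1 -> d
  T2 -> b
  X3 -> B T1

Fill CYK table bottom-up:
  T[0,0] 'c' = {T0}  orig:{}
  T[1,1] 'd' = {B,T1}  orig:{B}
  T[2,2] 'd' = {B,T1}  orig:{B}
  T[3,3] 'd' = {B,T1}  orig:{B}
  T[0,1] 'cd' = {A,S}
  T[1,2] 'dd' = {S,X3}  orig:{S}
  T[2,3] 'dd' = {S,X3}  orig:{S}
  T[0,2] 'cdd' = ∅
  T[1,3] 'ddd' = {B}
  T[0,3] 'cddd' = {S}

S ∈ T[0,3] ⇒ YES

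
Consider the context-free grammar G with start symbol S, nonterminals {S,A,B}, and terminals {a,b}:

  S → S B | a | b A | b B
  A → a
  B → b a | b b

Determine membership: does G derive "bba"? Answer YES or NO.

CNF form of G:
  S -> S B | T0 A | T0 B | a
  A -> a
  B -> T0 T0 | T0 T1
  T0 -> b
  T1 -> a

CYK fill:
  cell(0,0) b: {T0}  orig:{}
  cell(1,1) b: {T0}  orig:{}
  cell(2,2) a: {A,S,T1}  orig:{A,S}
  cell(0,1) bb: {B}
  cell(1,2) ba: {B,S}
  cell(0,2) bba: {S}

S ∈ T[0,2] ⇒ YES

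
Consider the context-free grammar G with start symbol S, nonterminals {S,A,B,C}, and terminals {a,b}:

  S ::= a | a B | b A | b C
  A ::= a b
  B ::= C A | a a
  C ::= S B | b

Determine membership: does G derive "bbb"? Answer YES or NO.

Convert to CNF:
  S -> T0 B | T1 A | T1 C | a
  A -> T0 T1
  B -> C A | T0 T0
  C -> S B | b
  T0 -> a
  T1 -> b

CYK table (by increasing span):
  [0..0]={C,T1}  "b"  orig:{C}
  [1..1]={C,T1}  "b"  orig:{C}
  [2..2]={C,T1}  "b"  orig:{C}
  [0..1]={S}  "bb"
  [1..2]={S}  "bb"
  [0..2]=∅  "bbb"

S ∉ T[0,2] ⇒ NO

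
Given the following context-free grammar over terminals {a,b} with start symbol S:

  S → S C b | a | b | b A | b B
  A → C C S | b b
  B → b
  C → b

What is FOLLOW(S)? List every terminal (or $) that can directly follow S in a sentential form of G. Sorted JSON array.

Compute FIRST by fixpoint:
iter 1:
  A via A→b b: +{b}
  B via B→b: +{b}
  C via C→b: +{b}
  S via S→a: +{a}
  S via S→b: +{b}
  FIRST(S)={a,b}  FIRST(A)={b}  FIRST(B)={b}  FIRST(C)={b}
iter 2: (stable)
  FIRST(S)={a,b}  FIRST(A)={b}  FIRST(B)={b}  FIRST(C)={b}

FOLLOW sets:
seed FOLLOW(S) with $
[1]
  A→C C S: FOLLOW(C) ⊇ FIRST(C) = {b}; new: +{b}
  A→C C S: FOLLOW(C) ⊇ FIRST(S) = {a,b}; new: +{a}
  S→S C b: FOLLOW(S) ⊇ FIRST(C) = {b}; new: +{b}
  S→b A: FOLLOW(A) ⊇ FOLLOW(S) ⊇ {$,b}; new: +{$,b}
  S→b B: FOLLOW(B) ⊇ FOLLOW(S) ⊇ {$,b}; new: +{$,b}
  S: {$,b}  A: {$,b}  B: {$,b}  C: {a,b}
[2] — fixpoint
  S: {$,b}  A: {$,b}  B: {$,b}  C: {a,b}

FOLLOW(S) = ["$", "b"]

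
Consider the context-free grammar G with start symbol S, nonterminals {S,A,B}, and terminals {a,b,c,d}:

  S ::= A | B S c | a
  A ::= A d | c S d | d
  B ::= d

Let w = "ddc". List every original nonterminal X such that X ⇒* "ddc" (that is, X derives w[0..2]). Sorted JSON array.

CNF form of G:
  S -> A T0 | B X3 | T1 X4 | a | d
  A -> A T0 | T1 X2 | d
  B -> d
  T0 -> d
  T1 -> c
  X2 -> S T0
  X3 -> S T1
  X4 -> S T0

Fill CYK table bottom-up — only the sub-triangle for w[0..2]:
  T[0,0] 'd' = {A,B,S,T0}  orig:{A,B,S}
  T[1,1] 'd' = {A,B,S,T0}  orig:{A,B,S}
  T[2,2] 'c' = {T1}  orig:{}
  T[0,1] 'dd' = {A,S,X2,X4}  orig:{A,S}
  T[1,2] 'dc' = {X3}  orig:{}
  T[0,2] 'ddc' = {S,X3}  orig:{S}

Original NTs in T[0,2] deriving "ddc": ["S"]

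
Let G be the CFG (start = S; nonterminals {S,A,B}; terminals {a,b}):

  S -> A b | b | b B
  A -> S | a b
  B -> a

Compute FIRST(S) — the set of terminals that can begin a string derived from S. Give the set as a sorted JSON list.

Compute FIRST by fixpoint:
round 1:
  A via A→a b: +{a}
  B via B→a: +{a}
  S via S→A b: +{a}
  S via S→b: +{b}
  FIRST[S]={a,b}  FIRST[A]={a}  FIRST[B]={a}
round 2:
  A via A→S: +{b}
  FIRST[S]={a,b}  FIRST[A]={a,b}  FIRST[B]={a}
round 3: — fixpoint
  FIRST[S]={a,b}  FIRST[A]={a,b}  FIRST[B]={a}

FIRST(S) = ["a", "b"]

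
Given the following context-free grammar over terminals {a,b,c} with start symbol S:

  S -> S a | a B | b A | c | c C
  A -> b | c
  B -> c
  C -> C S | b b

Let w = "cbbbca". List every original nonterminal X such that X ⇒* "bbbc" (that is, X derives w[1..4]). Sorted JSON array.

CNF form of G:
  S -> S T1 | T0 A | T1 B | T2 C | c
  A -> b | c
  B -> c
  C -> C S | T0 T0
  T0 -> b
  T1 -> a
  T2 -> c

Fill CYK table bottom-up — only the sub-triangle for w[1..4]:
  cell(1,1) b: {A,T0}  orig:{A}
  cell(2,2) b: {A,T0}  orig:{A}
  cell(3,3) b: {A,T0}  orig:{A}
  cell(4,4) c: {A,B,S,T2}  orig:{A,B,S}
  cell(1,2) bb: {C,S}
  cell(2,3) bb: {C,S}
  cell(3,4) bc: {S}
  cell(1,3) bbb: ∅
  cell(2,4) bbc: {C}
  cell(1,4) bbbc: {C}

Original NTs in T[1,4] deriving "bbbc": ["C"]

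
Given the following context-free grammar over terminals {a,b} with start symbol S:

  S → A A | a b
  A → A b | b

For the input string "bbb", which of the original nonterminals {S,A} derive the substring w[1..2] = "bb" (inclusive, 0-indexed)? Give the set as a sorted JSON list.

Convert to CNF:
  S -> A A | T1 T0
  A -> A T0 | b
  T0 -> b
  T1 -> a

CYK table (by increasing span), restricted to cells inside w[1..2]:
  cell(1,1) b: {A,T0}  orig:{A}
  cell(2,2) b: {A,T0}  orig:{A}
  cell(1,2) bb: {A,S}

Original NTs in T[1,2] deriving "bb": ["A", "S"]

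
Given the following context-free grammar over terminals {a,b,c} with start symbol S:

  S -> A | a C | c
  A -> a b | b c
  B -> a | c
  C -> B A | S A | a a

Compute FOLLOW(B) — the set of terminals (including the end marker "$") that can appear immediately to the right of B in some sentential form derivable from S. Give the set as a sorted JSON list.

FIRST sets, iterate to fixpoint:
round 1:
  A via A→a b: +{a}
  A via A→b c: +{b}
  B via B→a: +{a}
  B via B→c: +{c}
  C via C→B A: +{a,c}
  S via S→A: +{a,b}
  S via S→c: +{c}
  FIRST(S)={a,b,c}  FIRST(A)={a,b}  FIRST(B)={a,c}  FIRST(C)={a,c}
round 2:
  C via C→S A: +{b}
  FIRST(S)={a,b,c}  FIRST(A)={a,b}  FIRST(B)={a,c}  FIRST(C)={a,b,c}
round 3: done
  FIRST(S)={a,b,c}  FIRST(A)={a,b}  FIRST(B)={a,c}  FIRST(C)={a,b,c}

FOLLOW iteration:
initialize: $ ∈ FOLLOW(S)
pass 1:
  C→B A: FOLLOW(B) ⊇ FIRST(A) = {a,b}; new: +{a,b}
  C→S A: FOLLOW(S) ⊇ FIRST(A) = {a,b}; new: +{a,b}
  S→A: FOLLOW(A) ⊇ FOLLOW(S) ⊇ {$,a,b}; new: +{$,a,b}
  S→a C: FOLLOW(C) ⊇ FOLLOW(S) ⊇ {$,a,b}; new: +{$,a,b}
  FOLLOW[S]={$,a,b}  FOLLOW[A]={$,a,b}  FOLLOW[B]={a,b}  FOLLOW[C]={$,a,b}
pass 2: done
  FOLLOW[S]={$,a,b}  FOLLOW[A]={$,a,b}  FOLLOW[B]={a,b}  FOLLOW[C]={$,a,b}

FOLLOW(B) = ["a", "b"]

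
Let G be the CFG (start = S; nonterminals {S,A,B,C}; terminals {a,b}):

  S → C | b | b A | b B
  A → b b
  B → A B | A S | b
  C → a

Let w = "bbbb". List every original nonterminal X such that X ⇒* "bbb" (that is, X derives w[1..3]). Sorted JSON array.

CNF form of G:
  S -> T0 A | T0 B | a | b
  A -> T0 T0
  B -> A B | A S | b
  C -> a
  T0 -> b

CYK table (by increasing span) (cells [i..j] with 1 ≤ i ≤ j ≤ 3 only):
  [1..1]={B,S,T0}  "b"  orig:{B,S}
  [2..2]={B,S,T0}  "b"  orig:{B,S}
  [3..3]={B,S,T0}  "b"  orig:{B,S}
  [1..2]={A,S}  "bb"
  [2..3]={A,S}  "bb"
  [1..3]={B,S}  "bbb"

Original NTs in T[1,3] deriving "bbb": ["B", "S"]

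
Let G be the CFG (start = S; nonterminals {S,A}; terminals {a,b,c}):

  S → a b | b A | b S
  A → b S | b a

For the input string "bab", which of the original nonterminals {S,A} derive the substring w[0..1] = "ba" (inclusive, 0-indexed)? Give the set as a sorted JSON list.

CNF form of G:
  S -> T0 A | T0 S | T1 T0
  A -> T0 S | T0 T1
  T0 -> b
  T1 -> a

Fill CYK table bottom-up — only the sub-triangle for w[0..1]:
  cell(0,0) b: {T0}  orig:{}
  cell(1,1) a: {T1}  orig:{}
  cell(0,1) ba: {A}

Original NTs in T[0,1] deriving "ba": ["A"]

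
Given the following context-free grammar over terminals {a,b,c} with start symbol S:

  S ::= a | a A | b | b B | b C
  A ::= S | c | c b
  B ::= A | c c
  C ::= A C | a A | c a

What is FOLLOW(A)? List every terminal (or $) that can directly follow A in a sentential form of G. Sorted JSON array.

FIRST sets, iterate to fixpoint:
pass 1:
  A via A→c: +{c}
  B via B→A: +{c}
  C via C→A C: +{c}
  C via C→a A: +{a}
  S via S→a: +{a}
  S via S→b: +{b}
  FIRST(S)={a,b}  FIRST(A)={c}  FIRST(B)={c}  FIRST(C)={a,c}
pass 2:
  A via A→S: +{a,b}
  B via B→A: +{a,b}
  C via C→A C: +{b}
  FIRST(S)={a,b}  FIRST(A)={a,b,c}  FIRST(B)={a,b,c}  FIRST(C)={a,b,c}
pass 3: (no change)
  FIRST(S)={a,b}  FIRST(A)={a,b,c}  FIRST(B)={a,b,c}  FIRST(C)={a,b,c}

FOLLOW iteration:
initialize: $ ∈ FOLLOW(S)
[1]
  C→A C: FOLLOW(A) ⊇ FIRST(C) = {a,b,c}; new: +{a,b,c}
  S→a A: FOLLOW(A) ⊇ FOLLOW(S) ⊇ {$}; new: +{$}
  S→b B: FOLLOW(B) ⊇ FOLLOW(S) ⊇ {$}; new: +{$}
  S→b C: FOLLOW(C) ⊇ FOLLOW(S) ⊇ {$}; new: +{$}
  S: {$}  A: {$,a,b,c}  B: {$}  C: {$}
[2]
  A→S: FOLLOW(S) ⊇ FOLLOW(A) ⊇ {$,a,b,c}; new: +{a,b,c}
  S→b B: FOLLOW(B) ⊇ FOLLOW(S) ⊇ {$,a,b,c}; new: +{a,b,c}
  S→b C: FOLLOW(C) ⊇ FOLLOW(S) ⊇ {$,a,b,c}; new: +{a,b,c}
  S: {$,a,b,c}  A: {$,a,b,c}  B: {$,a,b,c}  C: {$,a,b,c}
[3] (stable)
  S: {$,a,b,c}  A: {$,a,b,c}  B: {$,a,b,c}  C: {$,a,b,c}

FOLLOW(A) = ["$", "a", "b", "c"]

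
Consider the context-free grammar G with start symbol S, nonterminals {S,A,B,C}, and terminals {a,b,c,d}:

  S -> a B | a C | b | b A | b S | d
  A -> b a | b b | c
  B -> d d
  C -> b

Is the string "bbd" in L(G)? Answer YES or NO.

Convert to CNF:
  S -> T0 A | T0 S | T1 B | T1 C | b | d
  A -> T0 T0 | T0 T1 | c
  B -> T2 T2
  C -> b
  T0 -> b
  T1 -> a
  T2 -> d

Fill CYK table bottom-up:
  cell(0,0) b: {C,S,T0}  orig:{C,S}
  cell(1,1) b: {C,S,T0}  orig:{C,S}
  cell(2,2) d: {S,T2}  orig:{S}
  cell(0,1) bb: {A,S}
  cell(1,2) bd: {S}
  cell(0,2) bbd: {S}

S ∈ T[0,2] ⇒ YES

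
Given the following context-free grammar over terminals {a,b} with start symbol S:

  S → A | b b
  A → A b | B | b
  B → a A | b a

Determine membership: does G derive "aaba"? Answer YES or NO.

CNF form of G:
  S -> A T0 | T0 T0 | T0 T1 | T1 A | b
  A -> A T0 | T0 T1 | T1 A | b
  B -> T0 T1 | T1 A
  T0 -> b
  T1 -> a

CYK fill:
  cell(0,0) a: {T1}  orig:{}
  cell(1,1) a: {T1}  orig:{}
  cell(2,2) b: {A,S,T0}  orig:{A,S}
  cell(3,3) a: {T1}  orig:{}
  cell(0,1) aa: ∅
  cell(1,2) ab: {A,B,S}
  cell(2,3) ba: {A,B,S}
  cell(0,2) aab: {A,B,S}
  cell(1,3) aba: {A,B,S}
  cell(0,3) aaba: {A,B,S}

S ∈ T[0,3] ⇒ YES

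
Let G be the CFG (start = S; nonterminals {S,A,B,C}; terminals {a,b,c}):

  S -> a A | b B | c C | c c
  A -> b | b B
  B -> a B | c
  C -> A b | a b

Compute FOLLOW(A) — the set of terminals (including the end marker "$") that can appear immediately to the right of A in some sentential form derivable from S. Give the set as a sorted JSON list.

FIRST iteration:
round 1:
  A via A→b: +{b}
  B via B→a B: +{a}
  B via B→c: +{c}
  C via C→A b: +{b}
  C via C→a b: +{a}
  S via S→a A: +{a}
  S via S→b B: +{b}
  S via S→c C: +{c}
  S: {a,b,c}  A: {b}  B: {a,c}  C: {a,b}
round 2: done
  S: {a,b,c}  A: {b}  B: {a,c}  C: {a,b}

Compute FOLLOW by fixpoint:
initialize: $ ∈ FOLLOW(S)
[1]
  C→A b: FOLLOW(A) ⊇ FIRST(b) = {b}; new: +{b}
  S→a A: FOLLOW(A) ⊇ FOLLOW(S) ⊇ {$}; new: +{$}
  S→b B: FOLLOW(B) ⊇ FOLLOW(S) ⊇ {$}; new: +{$}
  S→c C: FOLLOW(C) ⊇ FOLLOW(S) ⊇ {$}; new: +{$}
  FOLLOW(S)={$}  FOLLOW(A)={$,b}  FOLLOW(B)={$}  FOLLOW(C)={$}
[2]
  A→b B: FOLLOW(B) ⊇ FOLLOW(A) ⊇ {$,b}; new: +{b}
  FOLLOW(S)={$}  FOLLOW(A)={$,b}  FOLLOW(B)={$,b}  FOLLOW(C)={$}
[3] (stable)
  FOLLOW(S)={$}  FOLLOW(A)={$,b}  FOLLOW(B)={$,b}  FOLLOW(C)={$}

FOLLOW(A) = ["$", "b"]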